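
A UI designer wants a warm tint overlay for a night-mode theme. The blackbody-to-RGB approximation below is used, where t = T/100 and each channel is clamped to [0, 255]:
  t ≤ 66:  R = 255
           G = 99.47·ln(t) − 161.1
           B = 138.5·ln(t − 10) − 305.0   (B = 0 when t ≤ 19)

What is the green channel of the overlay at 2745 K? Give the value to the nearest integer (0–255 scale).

168

t = 2745/100 = 27.45; the t ≤ 66 branch applies.
G = 99.47·ln 27.45 − 161.1 = 99.47·3.3124 − 161.1 = 168.381.
Rounded: 168.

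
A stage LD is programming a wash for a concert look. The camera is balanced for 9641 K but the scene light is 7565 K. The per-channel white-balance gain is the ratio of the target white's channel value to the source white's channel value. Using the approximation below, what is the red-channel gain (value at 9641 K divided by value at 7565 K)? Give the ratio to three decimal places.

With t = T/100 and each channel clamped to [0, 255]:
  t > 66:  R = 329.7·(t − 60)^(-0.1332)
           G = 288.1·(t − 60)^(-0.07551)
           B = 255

0.894

At 7565 K (t = 75.65):
  R = 329.7·(75.65 − 60)^(-0.1332) = 329.7·15.65^(-0.1332) = 329.7·0.69325 = 228.565.
At 9641 K (t = 96.41):
  R = 329.7·(96.41 − 60)^(-0.1332) = 329.7·36.41^(-0.1332) = 329.7·0.61951 = 204.251.
Gain = 204.251 / 228.565 = 0.8936 → 0.894.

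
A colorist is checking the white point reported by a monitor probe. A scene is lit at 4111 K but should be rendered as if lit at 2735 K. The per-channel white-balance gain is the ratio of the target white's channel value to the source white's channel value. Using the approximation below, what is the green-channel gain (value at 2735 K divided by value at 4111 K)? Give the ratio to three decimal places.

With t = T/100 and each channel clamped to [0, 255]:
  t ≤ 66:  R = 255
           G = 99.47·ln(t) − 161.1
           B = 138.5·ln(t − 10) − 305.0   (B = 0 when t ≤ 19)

At 4111 K (t = 41.11):
  G = 99.47·ln 41.11 − 161.1 = 99.47·3.7163 − 161.1 = 208.556.
At 2735 K (t = 27.35):
  G = 99.47·ln 27.35 − 161.1 = 99.47·3.3087 − 161.1 = 168.018.
Gain = 168.018 / 208.556 = 0.8056 → 0.806.

0.806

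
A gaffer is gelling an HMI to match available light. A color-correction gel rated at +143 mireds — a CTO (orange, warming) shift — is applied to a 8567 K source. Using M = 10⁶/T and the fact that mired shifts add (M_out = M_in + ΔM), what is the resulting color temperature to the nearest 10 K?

3850 K

M_in = 10⁶/8567 = 116.73 mireds.
M_out = 116.73 + (+143) = 259.73 mireds.
T_out = 10⁶/259.73 = 3850.2 K → 3850 K.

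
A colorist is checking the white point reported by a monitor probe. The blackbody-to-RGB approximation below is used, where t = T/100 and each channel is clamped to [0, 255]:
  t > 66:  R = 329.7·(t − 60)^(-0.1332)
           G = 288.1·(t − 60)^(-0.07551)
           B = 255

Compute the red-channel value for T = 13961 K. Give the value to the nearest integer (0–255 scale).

184

t = 13961/100 = 139.61; the t > 66 branch applies.
R = 329.7·(139.61 − 60)^(-0.1332) = 329.7·79.61^(-0.1332) = 329.7·0.55820 = 184.039.
Rounded: 184.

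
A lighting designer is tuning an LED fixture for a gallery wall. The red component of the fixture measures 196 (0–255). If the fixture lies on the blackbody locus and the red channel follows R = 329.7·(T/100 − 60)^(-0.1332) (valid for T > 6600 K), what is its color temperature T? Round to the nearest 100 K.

11000 K

(t − 60)^(-0.1332) = 196/329.7 = 0.59448.
t − 60 = 0.59448^(1/-0.1332) = 0.59448^(-7.508) = 49.621, so t = 109.621.
T = 100·t = 10962 K → 11000 K to the nearest 100 K.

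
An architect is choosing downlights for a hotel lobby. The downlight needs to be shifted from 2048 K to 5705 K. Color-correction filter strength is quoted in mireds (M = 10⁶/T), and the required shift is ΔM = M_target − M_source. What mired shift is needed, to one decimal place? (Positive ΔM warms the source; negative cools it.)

M_source = 10⁶/2048 = 488.281; M_target = 10⁶/5705 = 175.285.
ΔM = 175.285 − 488.281 = -312.996 → -313.0 mireds, a cooling shift.

-313.0 mireds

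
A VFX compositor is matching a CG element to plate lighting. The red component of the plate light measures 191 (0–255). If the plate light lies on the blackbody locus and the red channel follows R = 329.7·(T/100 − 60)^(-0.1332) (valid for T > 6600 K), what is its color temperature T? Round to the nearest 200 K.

(t − 60)^(-0.1332) = 191/329.7 = 0.57931.
t − 60 = 0.57931^(1/-0.1332) = 0.57931^(-7.508) = 60.245, so t = 120.245.
T = 100·t = 12025 K → 12000 K to the nearest 200 K.

12000 K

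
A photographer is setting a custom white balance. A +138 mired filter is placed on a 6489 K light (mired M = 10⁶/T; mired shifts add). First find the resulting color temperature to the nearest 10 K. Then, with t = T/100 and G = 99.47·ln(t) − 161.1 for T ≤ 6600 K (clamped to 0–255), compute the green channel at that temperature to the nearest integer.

190

M_in = 10⁶/6489 = 154.11; M_out = 154.11 + (+138) = 292.11.
T_out = 10⁶/292.11 = 3423.4 K → 3420 K; t = 34.2.
G = 99.47·ln 34.2 − 161.1 = 99.47·3.5322 − 161.1 = 190.250.
Rounded: 190.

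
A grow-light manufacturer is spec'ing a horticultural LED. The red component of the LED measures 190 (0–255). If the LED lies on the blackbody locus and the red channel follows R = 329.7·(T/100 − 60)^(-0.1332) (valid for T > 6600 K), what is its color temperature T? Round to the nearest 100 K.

(t − 60)^(-0.1332) = 190/329.7 = 0.57628.
t − 60 = 0.57628^(1/-0.1332) = 0.57628^(-7.508) = 62.667, so t = 122.667.
T = 100·t = 12267 K → 12300 K to the nearest 100 K.

12300 K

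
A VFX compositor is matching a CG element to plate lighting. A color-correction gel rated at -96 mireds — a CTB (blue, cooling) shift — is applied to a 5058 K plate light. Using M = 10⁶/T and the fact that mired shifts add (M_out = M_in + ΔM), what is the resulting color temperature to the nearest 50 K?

M_in = 10⁶/5058 = 197.71 mireds.
M_out = 197.71 + (-96) = 101.71 mireds.
T_out = 10⁶/101.71 = 9832.2 K → 9850 K.

9850 K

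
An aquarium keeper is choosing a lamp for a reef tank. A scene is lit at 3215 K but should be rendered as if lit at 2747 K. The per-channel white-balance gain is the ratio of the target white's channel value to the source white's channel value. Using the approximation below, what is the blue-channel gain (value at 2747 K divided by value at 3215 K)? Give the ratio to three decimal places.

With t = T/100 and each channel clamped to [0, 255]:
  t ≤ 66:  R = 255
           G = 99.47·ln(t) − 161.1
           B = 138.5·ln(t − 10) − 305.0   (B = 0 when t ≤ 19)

At 3215 K (t = 32.15):
  B = 138.5·ln(32.15 − 10) − 305.0 = 138.5·ln 22.15 − 305.0 = 138.5·3.0978 − 305.0 = 124.050.
At 2747 K (t = 27.47):
  B = 138.5·ln(27.47 − 10) − 305.0 = 138.5·ln 17.47 − 305.0 = 138.5·2.8605 − 305.0 = 91.177.
Gain = 91.177 / 124.050 = 0.7350 → 0.735.

0.735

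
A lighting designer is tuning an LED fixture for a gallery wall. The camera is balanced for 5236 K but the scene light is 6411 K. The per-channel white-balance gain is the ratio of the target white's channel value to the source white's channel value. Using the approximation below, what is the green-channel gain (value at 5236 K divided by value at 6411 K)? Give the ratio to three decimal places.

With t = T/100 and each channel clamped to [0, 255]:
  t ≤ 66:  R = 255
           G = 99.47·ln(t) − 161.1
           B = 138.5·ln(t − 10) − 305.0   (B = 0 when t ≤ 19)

At 6411 K (t = 64.11):
  G = 99.47·ln 64.11 − 161.1 = 99.47·4.1606 − 161.1 = 252.755.
At 5236 K (t = 52.36):
  G = 99.47·ln 52.36 − 161.1 = 99.47·3.9581 − 161.1 = 232.616.
Gain = 232.616 / 252.755 = 0.9203 → 0.920.

0.920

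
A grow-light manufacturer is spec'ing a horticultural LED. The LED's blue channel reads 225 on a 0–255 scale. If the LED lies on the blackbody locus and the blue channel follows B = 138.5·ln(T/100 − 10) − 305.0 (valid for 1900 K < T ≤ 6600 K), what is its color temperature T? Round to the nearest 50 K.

5600 K

ln(t − 10) = (225 + 305.0) / 138.5 = 3.8267.
t − 10 = e^3.8267 = 45.911, so t = 55.911.
T = 100·t = 5591 K → 5600 K to the nearest 50 K.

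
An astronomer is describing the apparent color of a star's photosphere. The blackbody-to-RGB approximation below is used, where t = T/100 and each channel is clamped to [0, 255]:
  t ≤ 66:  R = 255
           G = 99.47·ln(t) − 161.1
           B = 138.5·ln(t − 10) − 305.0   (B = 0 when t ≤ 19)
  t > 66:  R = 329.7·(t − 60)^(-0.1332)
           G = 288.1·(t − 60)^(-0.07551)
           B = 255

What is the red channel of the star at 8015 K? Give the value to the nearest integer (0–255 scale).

t = 8015/100 = 80.15; the t > 66 branch applies.
R = 329.7·(80.15 − 60)^(-0.1332) = 329.7·20.15^(-0.1332) = 329.7·0.67030 = 220.999.
Rounded: 221.

221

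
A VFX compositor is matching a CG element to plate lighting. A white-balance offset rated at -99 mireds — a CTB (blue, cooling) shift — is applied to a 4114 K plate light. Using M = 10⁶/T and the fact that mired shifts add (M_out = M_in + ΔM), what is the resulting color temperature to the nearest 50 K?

6950 K

M_in = 10⁶/4114 = 243.07 mireds.
M_out = 243.07 + (-99) = 144.07 mireds.
T_out = 10⁶/144.07 = 6941.0 K → 6950 K.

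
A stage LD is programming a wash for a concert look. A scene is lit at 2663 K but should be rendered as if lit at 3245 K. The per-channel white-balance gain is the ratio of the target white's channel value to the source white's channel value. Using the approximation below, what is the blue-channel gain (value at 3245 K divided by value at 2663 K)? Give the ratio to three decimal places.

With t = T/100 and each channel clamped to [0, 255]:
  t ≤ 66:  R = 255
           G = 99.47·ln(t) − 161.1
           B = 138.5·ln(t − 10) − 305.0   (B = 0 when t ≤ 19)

At 2663 K (t = 26.63):
  B = 138.5·ln(26.63 − 10) − 305.0 = 138.5·ln 16.63 − 305.0 = 138.5·2.8112 − 305.0 = 84.352.
At 3245 K (t = 32.45):
  B = 138.5·ln(32.45 − 10) − 305.0 = 138.5·ln 22.45 − 305.0 = 138.5·3.1113 − 305.0 = 125.914.
Gain = 125.914 / 84.352 = 1.4927 → 1.493.

1.493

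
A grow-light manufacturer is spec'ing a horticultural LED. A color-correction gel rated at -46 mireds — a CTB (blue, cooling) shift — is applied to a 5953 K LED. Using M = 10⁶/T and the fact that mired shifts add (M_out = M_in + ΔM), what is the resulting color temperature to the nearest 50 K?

8200 K

M_in = 10⁶/5953 = 167.98 mireds.
M_out = 167.98 + (-46) = 121.98 mireds.
T_out = 10⁶/121.98 = 8197.9 K → 8200 K.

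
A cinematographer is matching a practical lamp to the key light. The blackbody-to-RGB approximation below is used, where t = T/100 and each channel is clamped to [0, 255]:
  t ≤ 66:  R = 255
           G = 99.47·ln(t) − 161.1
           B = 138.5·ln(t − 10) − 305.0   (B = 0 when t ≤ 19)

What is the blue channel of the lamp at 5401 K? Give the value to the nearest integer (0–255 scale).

t = 5401/100 = 54.01; the t ≤ 66 branch applies.
B = 138.5·ln(54.01 − 10) − 305.0 = 138.5·ln 44.01 − 305.0 = 138.5·3.7844 − 305.0 = 219.142.
Rounded: 219.

219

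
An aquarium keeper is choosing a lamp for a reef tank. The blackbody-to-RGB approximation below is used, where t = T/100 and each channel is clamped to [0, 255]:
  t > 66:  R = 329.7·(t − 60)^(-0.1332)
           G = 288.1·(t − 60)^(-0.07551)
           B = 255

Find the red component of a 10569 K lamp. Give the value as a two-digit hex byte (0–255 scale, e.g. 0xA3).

t = 10569/100 = 105.69; the t > 66 branch applies.
R = 329.7·(105.69 − 60)^(-0.1332) = 329.7·45.69^(-0.1332) = 329.7·0.60105 = 198.167.
Rounded: 198; in hex, 0xC6.

0xC6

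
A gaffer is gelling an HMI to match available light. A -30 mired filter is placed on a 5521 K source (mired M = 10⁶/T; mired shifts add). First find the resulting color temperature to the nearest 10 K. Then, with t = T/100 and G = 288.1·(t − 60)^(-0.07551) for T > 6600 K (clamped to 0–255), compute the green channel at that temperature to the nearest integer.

M_in = 10⁶/5521 = 181.13; M_out = 181.13 + (-30) = 151.13.
T_out = 10⁶/151.13 = 6617.0 K → 6620 K; t = 66.2.
G = 288.1·(66.2 − 60)^(-0.07551) = 288.1·6.2^(-0.07551) = 288.1·0.87130 = 251.021.
Rounded: 251.

251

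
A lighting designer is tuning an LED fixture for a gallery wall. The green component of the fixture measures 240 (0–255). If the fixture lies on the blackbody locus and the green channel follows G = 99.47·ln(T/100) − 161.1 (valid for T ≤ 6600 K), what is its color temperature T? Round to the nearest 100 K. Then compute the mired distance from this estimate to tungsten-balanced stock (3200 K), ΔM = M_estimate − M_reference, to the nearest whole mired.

-134 mireds

ln t = (240 + 161.1) / 99.47 = 4.0324.
t = e^4.0324 = 56.394.
T = 100·t = 5639 K → 5600 K to the nearest 100 K.
M_estimate = 10⁶/5600 = 178.57; M_reference = 10⁶/3200 = 312.50.
ΔM = 178.57 − 312.50 = -133.93 → -134 mireds.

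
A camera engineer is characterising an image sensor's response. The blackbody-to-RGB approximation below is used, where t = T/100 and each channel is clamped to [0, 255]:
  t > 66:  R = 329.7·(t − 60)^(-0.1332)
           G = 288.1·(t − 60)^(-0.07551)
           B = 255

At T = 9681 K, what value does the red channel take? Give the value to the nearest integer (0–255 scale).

204

t = 9681/100 = 96.81; the t > 66 branch applies.
R = 329.7·(96.81 − 60)^(-0.1332) = 329.7·36.81^(-0.1332) = 329.7·0.61860 = 203.954.
Rounded: 204.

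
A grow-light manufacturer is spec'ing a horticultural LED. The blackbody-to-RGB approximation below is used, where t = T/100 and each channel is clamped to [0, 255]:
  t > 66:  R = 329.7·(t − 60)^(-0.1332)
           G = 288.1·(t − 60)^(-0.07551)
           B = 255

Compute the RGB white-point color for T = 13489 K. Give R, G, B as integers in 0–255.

R=186, G=208, B=255

t = 13489/100 = 134.89; the t > 66 branch applies.
R = 329.7·(134.89 − 60)^(-0.1332) = 329.7·74.89^(-0.1332) = 329.7·0.56276 = 185.543.
G = 288.1·(134.89 − 60)^(-0.07551) = 288.1·74.89^(-0.07551) = 288.1·0.72188 = 207.972.
B = 255 by definition for t > 66.
Rounded: (186, 208, 255).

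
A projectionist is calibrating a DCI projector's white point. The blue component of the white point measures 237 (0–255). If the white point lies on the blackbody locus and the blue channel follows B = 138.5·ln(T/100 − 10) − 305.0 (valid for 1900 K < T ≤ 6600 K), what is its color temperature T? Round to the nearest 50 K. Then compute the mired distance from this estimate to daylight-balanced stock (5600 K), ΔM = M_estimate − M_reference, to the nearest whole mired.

-12 mireds

ln(t − 10) = (237 + 305.0) / 138.5 = 3.9134.
t − 10 = e^3.9134 = 50.067, so t = 60.067.
T = 100·t = 6007 K → 6000 K to the nearest 50 K.
M_estimate = 10⁶/6000 = 166.67; M_reference = 10⁶/5600 = 178.57.
ΔM = 166.67 − 178.57 = -11.90 → -12 mireds.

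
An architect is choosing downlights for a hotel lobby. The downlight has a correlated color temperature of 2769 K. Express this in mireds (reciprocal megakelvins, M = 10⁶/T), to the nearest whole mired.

M = 10⁶ / 2769 = 361.141 → 361 mireds.

361 mireds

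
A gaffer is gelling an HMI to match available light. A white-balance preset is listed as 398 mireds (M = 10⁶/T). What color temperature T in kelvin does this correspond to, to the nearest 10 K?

2510 K

T = 10⁶ / 398 = 2512.56 K → 2510 K.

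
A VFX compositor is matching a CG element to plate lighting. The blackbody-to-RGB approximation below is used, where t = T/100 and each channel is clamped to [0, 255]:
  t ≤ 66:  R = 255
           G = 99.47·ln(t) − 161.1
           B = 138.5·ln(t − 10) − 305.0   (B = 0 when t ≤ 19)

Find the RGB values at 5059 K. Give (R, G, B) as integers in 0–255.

(255, 229, 208)

t = 5059/100 = 50.59; the t ≤ 66 branch applies.
R = 255 by definition for t ≤ 66.
G = 99.47·ln 50.59 − 161.1 = 99.47·3.9238 − 161.1 = 229.196.
B = 138.5·ln(50.59 − 10) − 305.0 = 138.5·ln 40.59 − 305.0 = 138.5·3.7035 − 305.0 = 207.938.
Rounded: (255, 229, 208).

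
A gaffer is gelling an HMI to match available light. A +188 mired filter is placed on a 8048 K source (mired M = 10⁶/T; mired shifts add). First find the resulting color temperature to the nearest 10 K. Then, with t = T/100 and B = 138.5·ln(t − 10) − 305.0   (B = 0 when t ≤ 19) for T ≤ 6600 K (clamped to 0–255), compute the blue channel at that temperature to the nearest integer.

123

M_in = 10⁶/8048 = 124.25; M_out = 124.25 + (+188) = 312.25.
T_out = 10⁶/312.25 = 3202.5 K → 3200 K; t = 32.
B = 138.5·ln(32 − 10) − 305.0 = 138.5·ln 22 − 305.0 = 138.5·3.0910 − 305.0 = 123.109.
Rounded: 123.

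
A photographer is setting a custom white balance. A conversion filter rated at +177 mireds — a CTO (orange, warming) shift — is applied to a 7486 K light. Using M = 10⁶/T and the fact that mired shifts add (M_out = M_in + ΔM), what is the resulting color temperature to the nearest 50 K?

M_in = 10⁶/7486 = 133.58 mireds.
M_out = 133.58 + (+177) = 310.58 mireds.
T_out = 10⁶/310.58 = 3219.8 K → 3200 K.

3200 K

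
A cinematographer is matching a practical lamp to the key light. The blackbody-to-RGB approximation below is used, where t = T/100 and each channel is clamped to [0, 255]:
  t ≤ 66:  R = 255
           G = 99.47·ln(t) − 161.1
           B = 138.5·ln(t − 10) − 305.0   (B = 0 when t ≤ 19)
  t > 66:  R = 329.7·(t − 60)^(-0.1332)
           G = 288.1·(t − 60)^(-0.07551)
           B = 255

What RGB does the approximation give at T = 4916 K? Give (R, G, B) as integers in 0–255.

(255, 226, 203)

t = 4916/100 = 49.16; the t ≤ 66 branch applies.
R = 255 by definition for t ≤ 66.
G = 99.47·ln 49.16 − 161.1 = 99.47·3.8951 − 161.1 = 226.344.
B = 138.5·ln(49.16 − 10) − 305.0 = 138.5·ln 39.16 − 305.0 = 138.5·3.6677 − 305.0 = 202.970.
Rounded: (255, 226, 203).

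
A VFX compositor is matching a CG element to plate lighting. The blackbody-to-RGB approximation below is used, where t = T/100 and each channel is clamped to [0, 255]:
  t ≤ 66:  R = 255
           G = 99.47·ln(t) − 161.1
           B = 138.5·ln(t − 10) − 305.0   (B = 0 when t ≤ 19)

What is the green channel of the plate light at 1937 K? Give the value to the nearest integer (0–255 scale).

134

t = 1937/100 = 19.37; the t ≤ 66 branch applies.
G = 99.47·ln 19.37 − 161.1 = 99.47·2.9637 − 161.1 = 133.702.
Rounded: 134.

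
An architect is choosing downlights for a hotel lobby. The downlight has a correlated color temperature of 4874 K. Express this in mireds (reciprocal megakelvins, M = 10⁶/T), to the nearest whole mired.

205 mireds

M = 10⁶ / 4874 = 205.170 → 205 mireds.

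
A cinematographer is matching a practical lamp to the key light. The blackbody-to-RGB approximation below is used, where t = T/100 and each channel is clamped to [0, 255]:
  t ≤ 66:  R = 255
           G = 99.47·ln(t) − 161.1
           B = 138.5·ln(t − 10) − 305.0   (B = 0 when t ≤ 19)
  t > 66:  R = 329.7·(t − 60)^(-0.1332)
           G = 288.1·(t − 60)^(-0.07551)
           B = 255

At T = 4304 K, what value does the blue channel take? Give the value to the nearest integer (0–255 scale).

t = 4304/100 = 43.04; the t ≤ 66 branch applies.
B = 138.5·ln(43.04 − 10) − 305.0 = 138.5·ln 33.04 − 305.0 = 138.5·3.4977 − 305.0 = 179.434.
Rounded: 179.

179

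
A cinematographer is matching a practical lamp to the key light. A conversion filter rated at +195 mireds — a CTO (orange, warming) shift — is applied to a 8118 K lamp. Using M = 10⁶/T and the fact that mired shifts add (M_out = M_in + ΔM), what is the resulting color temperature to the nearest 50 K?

M_in = 10⁶/8118 = 123.18 mireds.
M_out = 123.18 + (+195) = 318.18 mireds.
T_out = 10⁶/318.18 = 3142.8 K → 3150 K.

3150 K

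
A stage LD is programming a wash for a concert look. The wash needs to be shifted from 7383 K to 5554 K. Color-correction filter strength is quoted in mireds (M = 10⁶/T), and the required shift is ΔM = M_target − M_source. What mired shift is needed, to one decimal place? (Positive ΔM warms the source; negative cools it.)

M_source = 10⁶/7383 = 135.446; M_target = 10⁶/5554 = 180.050.
ΔM = 180.050 − 135.446 = 44.604 → +44.6 mireds, a warming shift.

+44.6 mireds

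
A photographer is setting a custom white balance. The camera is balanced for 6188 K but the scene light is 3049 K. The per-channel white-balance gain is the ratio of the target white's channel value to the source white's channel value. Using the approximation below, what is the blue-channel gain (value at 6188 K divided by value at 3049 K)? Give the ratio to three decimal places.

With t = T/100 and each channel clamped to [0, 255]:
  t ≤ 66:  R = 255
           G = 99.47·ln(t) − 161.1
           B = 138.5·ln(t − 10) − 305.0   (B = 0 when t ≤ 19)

2.136

At 3049 K (t = 30.49):
  B = 138.5·ln(30.49 − 10) − 305.0 = 138.5·ln 20.49 − 305.0 = 138.5·3.0199 − 305.0 = 113.261.
At 6188 K (t = 61.88):
  B = 138.5·ln(61.88 − 10) − 305.0 = 138.5·ln 51.88 − 305.0 = 138.5·3.9489 − 305.0 = 241.927.
Gain = 241.927 / 113.261 = 2.1360 → 2.136.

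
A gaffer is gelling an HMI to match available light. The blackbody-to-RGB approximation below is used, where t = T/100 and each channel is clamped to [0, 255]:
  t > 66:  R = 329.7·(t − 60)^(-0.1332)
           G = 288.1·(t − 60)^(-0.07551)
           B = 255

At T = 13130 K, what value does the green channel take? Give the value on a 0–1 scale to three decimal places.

t = 13130/100 = 131.3; the t > 66 branch applies.
G = 288.1·(131.3 − 60)^(-0.07551) = 288.1·71.3^(-0.07551) = 288.1·0.72456 = 208.745.
On a 0–1 scale: 208.745/255 = 0.8186 → 0.819.

0.819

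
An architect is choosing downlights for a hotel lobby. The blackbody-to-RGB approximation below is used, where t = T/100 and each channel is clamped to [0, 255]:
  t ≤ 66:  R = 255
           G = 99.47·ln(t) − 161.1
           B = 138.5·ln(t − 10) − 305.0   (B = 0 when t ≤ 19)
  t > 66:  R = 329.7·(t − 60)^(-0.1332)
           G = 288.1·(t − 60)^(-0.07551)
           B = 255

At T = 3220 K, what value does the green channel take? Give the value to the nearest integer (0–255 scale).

t = 3220/100 = 32.2; the t ≤ 66 branch applies.
G = 99.47·ln 32.2 − 161.1 = 99.47·3.4720 − 161.1 = 184.257.
Rounded: 184.

184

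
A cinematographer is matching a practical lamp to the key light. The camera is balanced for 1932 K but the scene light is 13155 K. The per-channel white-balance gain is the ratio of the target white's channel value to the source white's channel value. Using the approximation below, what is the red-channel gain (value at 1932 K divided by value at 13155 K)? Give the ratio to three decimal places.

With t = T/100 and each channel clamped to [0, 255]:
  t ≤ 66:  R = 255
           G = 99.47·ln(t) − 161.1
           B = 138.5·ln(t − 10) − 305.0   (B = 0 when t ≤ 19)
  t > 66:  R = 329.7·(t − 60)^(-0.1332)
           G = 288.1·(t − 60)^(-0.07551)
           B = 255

At 13155 K (t = 131.55):
  R = 329.7·(131.55 − 60)^(-0.1332) = 329.7·71.55^(-0.1332) = 329.7·0.56619 = 186.674.
At 1932 K (t = 19.32):
  R = 255 by definition for t ≤ 66.
Gain = 255.000 / 186.674 = 1.3660 → 1.366.

1.366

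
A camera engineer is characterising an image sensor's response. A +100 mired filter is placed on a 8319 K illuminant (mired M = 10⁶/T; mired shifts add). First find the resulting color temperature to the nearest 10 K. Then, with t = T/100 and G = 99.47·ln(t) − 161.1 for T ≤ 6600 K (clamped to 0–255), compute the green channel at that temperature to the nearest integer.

218

M_in = 10⁶/8319 = 120.21; M_out = 120.21 + (+100) = 220.21.
T_out = 10⁶/220.21 = 4541.2 K → 4540 K; t = 45.4.
G = 99.47·ln 45.4 − 161.1 = 99.47·3.8155 − 161.1 = 218.429.
Rounded: 218.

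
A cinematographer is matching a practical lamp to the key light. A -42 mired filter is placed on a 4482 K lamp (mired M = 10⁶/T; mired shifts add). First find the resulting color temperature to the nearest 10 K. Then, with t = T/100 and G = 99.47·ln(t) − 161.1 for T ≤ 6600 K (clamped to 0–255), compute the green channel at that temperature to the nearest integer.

M_in = 10⁶/4482 = 223.11; M_out = 223.11 + (-42) = 181.11.
T_out = 10⁶/181.11 = 5521.4 K → 5520 K; t = 55.2.
G = 99.47·ln 55.2 − 161.1 = 99.47·4.0110 − 161.1 = 237.870.
Rounded: 238.

238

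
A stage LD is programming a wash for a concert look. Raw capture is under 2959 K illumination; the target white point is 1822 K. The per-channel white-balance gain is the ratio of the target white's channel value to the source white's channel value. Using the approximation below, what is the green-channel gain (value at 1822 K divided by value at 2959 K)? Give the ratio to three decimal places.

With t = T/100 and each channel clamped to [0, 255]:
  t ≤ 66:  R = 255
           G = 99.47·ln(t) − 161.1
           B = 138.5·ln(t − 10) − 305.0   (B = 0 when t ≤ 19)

0.726

At 2959 K (t = 29.59):
  G = 99.47·ln 29.59 − 161.1 = 99.47·3.3874 − 161.1 = 175.848.
At 1822 K (t = 18.22):
  G = 99.47·ln 18.22 − 161.1 = 99.47·2.9025 − 161.1 = 127.614.
Gain = 127.614 / 175.848 = 0.7257 → 0.726.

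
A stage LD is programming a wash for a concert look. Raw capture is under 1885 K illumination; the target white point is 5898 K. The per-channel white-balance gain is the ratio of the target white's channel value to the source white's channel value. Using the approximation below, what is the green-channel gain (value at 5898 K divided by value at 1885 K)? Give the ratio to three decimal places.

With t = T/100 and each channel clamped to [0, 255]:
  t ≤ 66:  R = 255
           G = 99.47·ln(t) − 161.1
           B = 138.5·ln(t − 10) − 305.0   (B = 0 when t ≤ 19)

At 1885 K (t = 18.85):
  G = 99.47·ln 18.85 − 161.1 = 99.47·2.9365 − 161.1 = 130.995.
At 5898 K (t = 58.98):
  G = 99.47·ln 58.98 − 161.1 = 99.47·4.0772 − 161.1 = 244.459.
Gain = 244.459 / 130.995 = 1.8662 → 1.866.

1.866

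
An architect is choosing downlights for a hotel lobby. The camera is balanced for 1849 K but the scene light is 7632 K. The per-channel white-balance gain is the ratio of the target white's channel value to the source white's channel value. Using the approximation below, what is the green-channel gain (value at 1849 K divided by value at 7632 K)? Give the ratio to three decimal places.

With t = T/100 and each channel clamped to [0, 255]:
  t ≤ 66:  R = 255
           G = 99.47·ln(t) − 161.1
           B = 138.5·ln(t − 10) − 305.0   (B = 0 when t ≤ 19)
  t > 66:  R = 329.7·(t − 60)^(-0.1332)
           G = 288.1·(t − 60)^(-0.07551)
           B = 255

0.553

At 7632 K (t = 76.32):
  G = 288.1·(76.32 − 60)^(-0.07551) = 288.1·16.32^(-0.07551) = 288.1·0.80989 = 233.330.
At 1849 K (t = 18.49):
  G = 99.47·ln 18.49 − 161.1 = 99.47·2.9172 − 161.1 = 129.077.
Gain = 129.077 / 233.330 = 0.5532 → 0.553.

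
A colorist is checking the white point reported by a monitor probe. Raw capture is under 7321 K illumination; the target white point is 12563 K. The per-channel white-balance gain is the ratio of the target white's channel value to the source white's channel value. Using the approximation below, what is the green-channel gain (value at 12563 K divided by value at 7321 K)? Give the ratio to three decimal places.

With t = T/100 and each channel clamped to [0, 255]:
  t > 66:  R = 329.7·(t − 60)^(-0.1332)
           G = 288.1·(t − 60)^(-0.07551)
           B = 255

At 7321 K (t = 73.21):
  G = 288.1·(73.21 − 60)^(-0.07551) = 288.1·13.21^(-0.07551) = 288.1·0.82293 = 237.085.
At 12563 K (t = 125.63):
  G = 288.1·(125.63 − 60)^(-0.07551) = 288.1·65.63^(-0.07551) = 288.1·0.72911 = 210.055.
Gain = 210.055 / 237.085 = 0.8860 → 0.886.

0.886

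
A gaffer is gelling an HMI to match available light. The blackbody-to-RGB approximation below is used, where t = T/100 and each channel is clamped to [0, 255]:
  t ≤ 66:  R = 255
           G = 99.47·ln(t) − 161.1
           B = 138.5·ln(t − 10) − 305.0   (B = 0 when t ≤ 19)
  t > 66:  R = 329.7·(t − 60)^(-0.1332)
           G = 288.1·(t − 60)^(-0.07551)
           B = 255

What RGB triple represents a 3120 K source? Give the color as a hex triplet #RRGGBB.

t = 3120/100 = 31.2; the t ≤ 66 branch applies.
R = 255 by definition for t ≤ 66.
G = 99.47·ln 31.2 − 161.1 = 99.47·3.4404 − 161.1 = 181.118.
B = 138.5·ln(31.2 − 10) − 305.0 = 138.5·ln 21.2 − 305.0 = 138.5·3.0540 − 305.0 = 117.979.
Rounded: (255, 181, 118).
In hex: #FFB576.

#FFB576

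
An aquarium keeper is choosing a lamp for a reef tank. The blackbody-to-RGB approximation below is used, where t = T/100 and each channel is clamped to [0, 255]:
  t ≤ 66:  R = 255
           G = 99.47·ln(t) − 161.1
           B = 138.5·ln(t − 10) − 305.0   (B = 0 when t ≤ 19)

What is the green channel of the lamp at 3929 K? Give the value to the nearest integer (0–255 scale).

204

t = 3929/100 = 39.29; the t ≤ 66 branch applies.
G = 99.47·ln 39.29 − 161.1 = 99.47·3.6710 − 161.1 = 204.051.
Rounded: 204.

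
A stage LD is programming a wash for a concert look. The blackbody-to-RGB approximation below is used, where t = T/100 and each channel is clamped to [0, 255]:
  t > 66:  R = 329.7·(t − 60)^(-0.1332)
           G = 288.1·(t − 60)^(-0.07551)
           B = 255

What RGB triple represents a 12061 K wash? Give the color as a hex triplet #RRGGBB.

#BFD3FF

t = 12061/100 = 120.61; the t > 66 branch applies.
R = 329.7·(120.61 − 60)^(-0.1332) = 329.7·60.61^(-0.1332) = 329.7·0.57885 = 190.846.
G = 288.1·(120.61 − 60)^(-0.07551) = 288.1·60.61^(-0.07551) = 288.1·0.73350 = 211.321.
B = 255 by definition for t > 66.
Rounded: (191, 211, 255).
In hex: #BFD3FF.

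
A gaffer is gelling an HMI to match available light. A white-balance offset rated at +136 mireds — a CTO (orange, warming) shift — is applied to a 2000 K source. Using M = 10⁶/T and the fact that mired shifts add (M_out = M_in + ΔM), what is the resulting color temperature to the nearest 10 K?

1570 K

M_in = 10⁶/2000 = 500.00 mireds.
M_out = 500.00 + (+136) = 636.00 mireds.
T_out = 10⁶/636.00 = 1572.3 K → 1570 K.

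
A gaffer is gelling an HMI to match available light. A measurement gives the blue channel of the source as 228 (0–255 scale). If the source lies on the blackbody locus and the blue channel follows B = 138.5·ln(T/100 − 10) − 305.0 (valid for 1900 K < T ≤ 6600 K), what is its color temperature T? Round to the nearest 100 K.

5700 K

ln(t − 10) = (228 + 305.0) / 138.5 = 3.8484.
t − 10 = e^3.8484 = 46.917, so t = 56.917.
T = 100·t = 5692 K → 5700 K to the nearest 100 K.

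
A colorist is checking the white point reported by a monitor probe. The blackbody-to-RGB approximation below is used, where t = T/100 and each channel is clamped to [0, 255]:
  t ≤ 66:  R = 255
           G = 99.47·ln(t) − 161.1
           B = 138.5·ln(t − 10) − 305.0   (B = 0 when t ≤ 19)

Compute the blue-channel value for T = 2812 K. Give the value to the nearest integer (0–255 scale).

96

t = 2812/100 = 28.12; the t ≤ 66 branch applies.
B = 138.5·ln(28.12 − 10) − 305.0 = 138.5·ln 18.12 − 305.0 = 138.5·2.8970 − 305.0 = 96.237.
Rounded: 96.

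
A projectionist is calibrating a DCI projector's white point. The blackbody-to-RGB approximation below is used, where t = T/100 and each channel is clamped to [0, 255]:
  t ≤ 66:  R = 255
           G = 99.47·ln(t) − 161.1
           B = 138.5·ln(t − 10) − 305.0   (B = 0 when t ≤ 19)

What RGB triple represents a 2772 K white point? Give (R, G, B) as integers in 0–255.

(255, 169, 93)

t = 2772/100 = 27.72; the t ≤ 66 branch applies.
R = 255 by definition for t ≤ 66.
G = 99.47·ln 27.72 − 161.1 = 99.47·3.3222 − 161.1 = 169.355.
B = 138.5·ln(27.72 − 10) − 305.0 = 138.5·ln 17.72 − 305.0 = 138.5·2.8747 − 305.0 = 93.145.
Rounded: (255, 169, 93).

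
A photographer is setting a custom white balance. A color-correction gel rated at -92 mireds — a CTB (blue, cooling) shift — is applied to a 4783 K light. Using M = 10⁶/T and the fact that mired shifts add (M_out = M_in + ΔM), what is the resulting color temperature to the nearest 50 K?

M_in = 10⁶/4783 = 209.07 mireds.
M_out = 209.07 + (-92) = 117.07 mireds.
T_out = 10⁶/117.07 = 8541.6 K → 8550 K.

8550 K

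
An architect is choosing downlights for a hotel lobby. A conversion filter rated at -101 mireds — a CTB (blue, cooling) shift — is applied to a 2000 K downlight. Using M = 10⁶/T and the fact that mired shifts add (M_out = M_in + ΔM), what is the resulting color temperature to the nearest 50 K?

M_in = 10⁶/2000 = 500.00 mireds.
M_out = 500.00 + (-101) = 399.00 mireds.
T_out = 10⁶/399.00 = 2506.3 K → 2500 K.

2500 K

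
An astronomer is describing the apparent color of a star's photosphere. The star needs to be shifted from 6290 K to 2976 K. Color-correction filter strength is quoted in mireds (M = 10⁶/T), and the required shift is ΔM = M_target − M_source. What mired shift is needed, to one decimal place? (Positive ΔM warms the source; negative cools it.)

M_source = 10⁶/6290 = 158.983; M_target = 10⁶/2976 = 336.022.
ΔM = 336.022 − 158.983 = 177.039 → +177.0 mireds, a warming shift.

+177.0 mireds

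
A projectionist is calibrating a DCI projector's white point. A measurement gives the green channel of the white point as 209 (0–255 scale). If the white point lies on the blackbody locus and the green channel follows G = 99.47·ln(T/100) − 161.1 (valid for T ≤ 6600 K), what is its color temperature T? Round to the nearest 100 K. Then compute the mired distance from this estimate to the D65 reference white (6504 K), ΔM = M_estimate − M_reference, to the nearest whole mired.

+90 mireds

ln t = (209 + 161.1) / 99.47 = 3.7207.
t = e^3.7207 = 41.294.
T = 100·t = 4129 K → 4100 K to the nearest 100 K.
M_estimate = 10⁶/4100 = 243.90; M_reference = 10⁶/6504 = 153.75.
ΔM = 243.90 − 153.75 = 90.15 → +90 mireds.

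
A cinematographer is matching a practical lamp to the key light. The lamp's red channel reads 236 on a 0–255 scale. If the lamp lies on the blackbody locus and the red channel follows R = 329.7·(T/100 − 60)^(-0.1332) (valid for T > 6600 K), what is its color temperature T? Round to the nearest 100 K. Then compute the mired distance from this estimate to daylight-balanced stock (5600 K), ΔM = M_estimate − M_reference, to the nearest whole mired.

-40 mireds

(t − 60)^(-0.1332) = 236/329.7 = 0.71580.
t − 60 = 0.71580^(1/-0.1332) = 0.71580^(-7.508) = 12.307, so t = 72.307.
T = 100·t = 7231 K → 7200 K to the nearest 100 K.
M_estimate = 10⁶/7200 = 138.89; M_reference = 10⁶/5600 = 178.57.
ΔM = 138.89 − 178.57 = -39.68 → -40 mireds.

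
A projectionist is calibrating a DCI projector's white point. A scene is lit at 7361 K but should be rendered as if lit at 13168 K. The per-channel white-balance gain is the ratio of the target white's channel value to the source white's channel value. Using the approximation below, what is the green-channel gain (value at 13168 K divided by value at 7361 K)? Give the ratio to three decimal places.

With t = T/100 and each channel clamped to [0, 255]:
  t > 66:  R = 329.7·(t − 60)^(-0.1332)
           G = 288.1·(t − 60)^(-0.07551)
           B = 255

0.882

At 7361 K (t = 73.61):
  G = 288.1·(73.61 − 60)^(-0.07551) = 288.1·13.61^(-0.07551) = 288.1·0.82107 = 236.551.
At 13168 K (t = 131.68):
  G = 288.1·(131.68 − 60)^(-0.07551) = 288.1·71.68^(-0.07551) = 288.1·0.72427 = 208.661.
Gain = 208.661 / 236.551 = 0.8821 → 0.882.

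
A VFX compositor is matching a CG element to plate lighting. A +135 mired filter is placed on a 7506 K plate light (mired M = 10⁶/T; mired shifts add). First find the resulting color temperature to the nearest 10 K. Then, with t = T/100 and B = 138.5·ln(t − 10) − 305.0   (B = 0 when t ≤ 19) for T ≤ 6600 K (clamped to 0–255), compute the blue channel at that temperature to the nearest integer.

M_in = 10⁶/7506 = 133.23; M_out = 133.23 + (+135) = 268.23.
T_out = 10⁶/268.23 = 3728.2 K → 3730 K; t = 37.3.
B = 138.5·ln(37.3 − 10) − 305.0 = 138.5·ln 27.3 − 305.0 = 138.5·3.3069 − 305.0 = 153.004.
Rounded: 153.

153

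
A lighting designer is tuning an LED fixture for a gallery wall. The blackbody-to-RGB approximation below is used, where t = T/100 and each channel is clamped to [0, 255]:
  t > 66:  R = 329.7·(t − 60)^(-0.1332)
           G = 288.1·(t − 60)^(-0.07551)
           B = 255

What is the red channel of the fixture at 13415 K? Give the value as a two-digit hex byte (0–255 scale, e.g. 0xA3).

0xBA

t = 13415/100 = 134.15; the t > 66 branch applies.
R = 329.7·(134.15 − 60)^(-0.1332) = 329.7·74.15^(-0.1332) = 329.7·0.56351 = 185.789.
Rounded: 186; in hex, 0xBA.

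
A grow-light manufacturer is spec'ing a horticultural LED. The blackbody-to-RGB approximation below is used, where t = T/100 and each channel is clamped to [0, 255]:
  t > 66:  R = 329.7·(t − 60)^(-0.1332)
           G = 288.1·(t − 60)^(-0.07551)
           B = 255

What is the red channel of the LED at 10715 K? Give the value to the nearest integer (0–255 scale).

197

t = 10715/100 = 107.15; the t > 66 branch applies.
R = 329.7·(107.15 − 60)^(-0.1332) = 329.7·47.15^(-0.1332) = 329.7·0.59854 = 197.338.
Rounded: 197.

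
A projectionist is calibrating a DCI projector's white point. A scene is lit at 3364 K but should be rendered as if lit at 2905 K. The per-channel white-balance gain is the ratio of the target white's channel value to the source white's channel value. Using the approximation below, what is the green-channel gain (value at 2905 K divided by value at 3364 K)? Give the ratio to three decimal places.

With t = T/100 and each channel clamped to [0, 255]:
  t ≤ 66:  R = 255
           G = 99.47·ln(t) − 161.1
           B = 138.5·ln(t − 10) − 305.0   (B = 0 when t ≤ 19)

At 3364 K (t = 33.64):
  G = 99.47·ln 33.64 − 161.1 = 99.47·3.5157 − 161.1 = 188.608.
At 2905 K (t = 29.05):
  G = 99.47·ln 29.05 − 161.1 = 99.47·3.3690 − 161.1 = 174.016.
Gain = 174.016 / 188.608 = 0.9226 → 0.923.

0.923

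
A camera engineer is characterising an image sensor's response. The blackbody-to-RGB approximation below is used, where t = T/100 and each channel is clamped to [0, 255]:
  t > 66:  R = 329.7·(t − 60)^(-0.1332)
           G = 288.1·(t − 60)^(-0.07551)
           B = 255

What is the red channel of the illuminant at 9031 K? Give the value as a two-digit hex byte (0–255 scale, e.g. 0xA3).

0xD1

t = 9031/100 = 90.31; the t > 66 branch applies.
R = 329.7·(90.31 − 60)^(-0.1332) = 329.7·30.31^(-0.1332) = 329.7·0.63482 = 209.301.
Rounded: 209; in hex, 0xD1.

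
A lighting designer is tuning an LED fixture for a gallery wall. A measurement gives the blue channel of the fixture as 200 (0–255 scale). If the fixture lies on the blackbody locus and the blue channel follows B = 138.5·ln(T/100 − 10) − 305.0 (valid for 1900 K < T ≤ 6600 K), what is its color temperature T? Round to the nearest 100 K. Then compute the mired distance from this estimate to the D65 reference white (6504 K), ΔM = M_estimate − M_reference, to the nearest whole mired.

ln(t − 10) = (200 + 305.0) / 138.5 = 3.6462.
t − 10 = e^3.6462 = 38.329, so t = 48.329.
T = 100·t = 4833 K → 4800 K to the nearest 100 K.
M_estimate = 10⁶/4800 = 208.33; M_reference = 10⁶/6504 = 153.75.
ΔM = 208.33 − 153.75 = 54.58 → +55 mireds.

+55 mireds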